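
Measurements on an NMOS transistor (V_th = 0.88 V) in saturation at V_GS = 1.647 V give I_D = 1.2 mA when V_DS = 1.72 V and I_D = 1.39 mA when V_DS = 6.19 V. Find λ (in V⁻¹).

With V_GS fixed, I_D ∝ (1 + λ V_DS) in saturation, so I_D2/I_D1 = (1 + λ V_DS2)/(1 + λ V_DS1).
1.39/1.2 = 1.158 = (1 + 6.19 λ)/(1 + 1.72 λ).
Solving: λ (I_D1 V_DS2 − I_D2 V_DS1) = I_D2 − I_D1, so λ = (1.39 − 1.2) / (1.2 × 6.19 − 1.39 × 1.72) = 0.19 / 5.04 = 0.0377 V⁻¹.

λ = 0.0377 V⁻¹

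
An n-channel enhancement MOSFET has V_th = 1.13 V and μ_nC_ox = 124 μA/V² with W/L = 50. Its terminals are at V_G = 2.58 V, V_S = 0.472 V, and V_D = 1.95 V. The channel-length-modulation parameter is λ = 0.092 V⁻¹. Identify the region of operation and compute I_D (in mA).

Saturation; I_D = 3.37 mA

V_GS = V_G − V_S = 2.58 − 0.472 = 2.11 V; V_DS = V_D − V_S = 1.95 − 0.472 = 1.48 V.
k_n = μ_nC_ox · (W/L) = 6.2 mA/V².
V_ov = V_GS − V_th = 2.11 − 1.13 = 0.978 V.
Since V_DS = 1.48 V ≥ V_ov = 0.978 V, the device is in saturation.
I_D = ½ k_n V_ov² (1 + λ V_DS) = 0.5 × 6.2 × 0.978² × (1 + 0.092 × 1.48) = 3.37 mA.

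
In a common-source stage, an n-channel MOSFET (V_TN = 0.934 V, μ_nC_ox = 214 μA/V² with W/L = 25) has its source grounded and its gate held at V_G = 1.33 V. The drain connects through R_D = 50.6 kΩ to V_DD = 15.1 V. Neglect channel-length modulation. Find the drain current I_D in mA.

V_GS = V_G = 1.33 V, so V_ov = 1.33 − 0.934 = 0.396 V.
k_n = μ_nC_ox · (W/L) = 5.35 mA/V².
Assume saturation: I_D = ½ k_n V_ov² = 0.5 × 5.35 × 0.396² = 0.419 mA, giving V_DS = V_DD − I_D R_D = 15.1 − 0.419 × 50.6 = -6.13 V.
But -6.13 V < V_ov = 0.396 V, so the device is actually in triode.
In triode I_D = k_n[V_ov V_DS − ½ V_DS²] and I_D = (V_DD − V_DS)/R_D. Equating: 135 V_DS² − 108.2 V_DS + 15.1 = 0, giving V_DS = 0.18 V (the root below V_ov).
I_D = (15.1 − 0.18) / 50.6 = 0.295 mA.

I_D = 0.295 mA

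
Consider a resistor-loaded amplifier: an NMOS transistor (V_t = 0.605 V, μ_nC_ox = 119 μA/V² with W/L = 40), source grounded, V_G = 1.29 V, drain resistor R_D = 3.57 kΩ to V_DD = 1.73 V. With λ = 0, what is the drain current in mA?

I_D = 0.442 mA

V_GS = V_G = 1.29 V, so V_ov = 1.29 − 0.605 = 0.685 V.
k_n = μ_nC_ox · (W/L) = 4.76 mA/V².
Assume saturation: I_D = ½ k_n V_ov² = 0.5 × 4.76 × 0.685² = 1.12 mA, giving V_DS = V_DD − I_D R_D = 1.73 − 1.12 × 3.57 = -2.26 V.
But -2.26 V < V_ov = 0.685 V, so the device is actually in triode.
In triode I_D = k_n[V_ov V_DS − ½ V_DS²] and I_D = (V_DD − V_DS)/R_D. Equating: 8.5 V_DS² − 12.64 V_DS + 1.73 = 0, giving V_DS = 0.152 V (the root below V_ov).
I_D = (1.73 − 0.152) / 3.57 = 0.442 mA.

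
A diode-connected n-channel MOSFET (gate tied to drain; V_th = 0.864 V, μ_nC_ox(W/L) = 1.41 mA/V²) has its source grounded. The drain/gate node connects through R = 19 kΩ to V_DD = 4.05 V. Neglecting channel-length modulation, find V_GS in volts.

With gate tied to drain, V_GS = V_DS ≥ V_GS − V_th, so the device is in saturation.
KCL at the drain: ½ k_n (V_GS − V_th)² = (V_DD − V_GS)/R.
Let x = V_GS − 0.864. Then 13.4 x² + x − 3.186 = 0, giving x = 0.452 V (positive root), so V_GS = 1.32 V.
I_D = (V_DD − V_GS)/R = (4.05 − 1.32) / 19 = 0.144 mA.

V_GS = 1.32 V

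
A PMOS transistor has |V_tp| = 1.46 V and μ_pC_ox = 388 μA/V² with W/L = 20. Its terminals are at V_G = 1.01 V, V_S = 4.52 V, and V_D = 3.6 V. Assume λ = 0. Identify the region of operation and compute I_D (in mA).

V_SG = V_S − V_G = 4.52 − 1.01 = 3.51 V; V_SD = V_S − V_D = 4.52 − 3.6 = 0.92 V.
k_p = μ_pC_ox · (W/L) = 7.76 mA/V².
V_ov = V_SG − |V_tp| = 3.51 − 1.46 = 2.05 V.
Since V_SD = 0.92 V < V_ov = 2.05 V, the device is in the triode region.
I_D = k_p [V_ov · V_SD − ½ V_SD²] = 7.76 × [2.05 × 0.92 − 0.5 × 0.92²] = 11.4 mA.

Triode; I_D = 11.4 mA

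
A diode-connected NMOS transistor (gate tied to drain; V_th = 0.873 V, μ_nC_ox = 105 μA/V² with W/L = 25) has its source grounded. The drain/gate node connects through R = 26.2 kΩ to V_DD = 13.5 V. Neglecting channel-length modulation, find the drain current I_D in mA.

With gate tied to drain, V_GS = V_DS ≥ V_GS − V_th, so the device is in saturation.
k_n = μ_nC_ox · (W/L) = 2.625 mA/V².
KCL at the drain: ½ k_n (V_GS − V_th)² = (V_DD − V_GS)/R.
Let x = V_GS − 0.873. Then 34.4 x² + x − 12.63 = 0, giving x = 0.592 V (positive root), so V_GS = 1.46 V.
I_D = (V_DD − V_GS)/R = (13.5 − 1.46) / 26.2 = 0.459 mA.

I_D = 0.459 mA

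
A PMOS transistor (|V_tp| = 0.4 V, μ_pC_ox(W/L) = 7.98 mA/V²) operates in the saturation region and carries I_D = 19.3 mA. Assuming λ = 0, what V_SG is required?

In saturation I_D = ½ k_p (V_SG − |V_tp|)², so V_SG − |V_tp| = √(2 I_D / k_p) = √(2 × 19.3 / 7.98) = 2.2 V.
V_SG = 0.4 + 2.2 = 2.6 V.

V_SG = 2.60 V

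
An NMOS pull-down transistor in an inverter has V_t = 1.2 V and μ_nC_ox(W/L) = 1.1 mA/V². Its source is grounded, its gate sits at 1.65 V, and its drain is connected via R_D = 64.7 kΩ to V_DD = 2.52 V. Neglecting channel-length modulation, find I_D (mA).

V_GS = V_G = 1.65 V, so V_ov = 1.65 − 1.2 = 0.45 V.
Assume saturation: I_D = ½ k_n V_ov² = 0.5 × 1.1 × 0.45² = 0.111 mA, giving V_DS = V_DD − I_D R_D = 2.52 − 0.111 × 64.7 = -4.69 V.
But -4.69 V < V_ov = 0.45 V, so the device is actually in triode.
In triode I_D = k_n[V_ov V_DS − ½ V_DS²] and I_D = (V_DD − V_DS)/R_D. Equating: 35.6 V_DS² − 33.03 V_DS + 2.52 = 0, giving V_DS = 0.0839 V (the root below V_ov).
I_D = (2.52 − 0.0839) / 64.7 = 0.0377 mA.

I_D = 0.0377 mA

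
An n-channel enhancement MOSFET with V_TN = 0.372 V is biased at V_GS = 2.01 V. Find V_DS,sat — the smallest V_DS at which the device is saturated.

V_DS,sat = 1.64 V

The boundary between triode and saturation is V_DS = V_GS − V_TN = V_ov.
V_ov = 2.01 − 0.372 = 1.64 V.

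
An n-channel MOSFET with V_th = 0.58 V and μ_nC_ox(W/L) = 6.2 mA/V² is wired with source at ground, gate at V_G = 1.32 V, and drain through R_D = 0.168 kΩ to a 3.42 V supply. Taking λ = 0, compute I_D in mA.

I_D = 1.70 mA

V_GS = V_G = 1.32 V, so V_ov = 1.32 − 0.58 = 0.74 V.
Assume saturation: I_D = ½ k_n V_ov² = 0.5 × 6.2 × 0.74² = 1.7 mA, giving V_DS = V_DD − I_D R_D = 3.42 − 1.7 × 0.168 = 3.13 V.
V_DS = 3.13 V ≥ V_ov = 0.74 V, confirming saturation.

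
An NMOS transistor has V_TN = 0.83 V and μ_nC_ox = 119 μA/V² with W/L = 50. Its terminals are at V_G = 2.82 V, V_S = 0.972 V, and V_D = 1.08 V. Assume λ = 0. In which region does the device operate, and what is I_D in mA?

V_GS = V_G − V_S = 2.82 − 0.972 = 1.85 V; V_DS = V_D − V_S = 1.08 − 0.972 = 0.108 V.
k_n = μ_nC_ox · (W/L) = 5.95 mA/V².
V_ov = V_GS − V_TN = 1.85 − 0.83 = 1.02 V.
Since V_DS = 0.108 V < V_ov = 1.02 V, the device is in the triode region.
I_D = k_n [V_ov · V_DS − ½ V_DS²] = 5.95 × [1.02 × 0.108 − 0.5 × 0.108²] = 0.619 mA.

Triode; I_D = 0.619 mA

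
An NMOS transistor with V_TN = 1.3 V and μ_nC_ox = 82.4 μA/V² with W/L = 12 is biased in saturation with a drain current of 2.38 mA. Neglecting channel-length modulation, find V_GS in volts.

k_n = μ_nC_ox · (W/L) = 0.9888 mA/V².
In saturation I_D = ½ k_n (V_GS − V_TN)², so V_GS − V_TN = √(2 I_D / k_n) = √(2 × 2.38 / 0.9888) = 2.19 V.
V_GS = 1.3 + 2.19 = 3.49 V.

V_GS = 3.49 V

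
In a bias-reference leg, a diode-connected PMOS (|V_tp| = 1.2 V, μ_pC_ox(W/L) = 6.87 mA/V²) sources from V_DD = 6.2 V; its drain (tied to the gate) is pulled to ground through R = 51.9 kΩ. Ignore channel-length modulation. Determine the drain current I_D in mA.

I_D = 0.0932 mA

With gate tied to drain, V_SG = V_SD ≥ V_SG − |V_tp|, so the device is in saturation.
KCL at the drain: ½ k_p (V_SG − |V_tp|)² = (V_DD − V_SG)/R.
Let x = V_SG − 1.2. Then 178 x² + x − 5 = 0, giving x = 0.165 V (positive root), so V_SG = 1.36 V.
I_D = (V_DD − V_SG)/R = (6.2 − 1.36) / 51.9 = 0.0932 mA.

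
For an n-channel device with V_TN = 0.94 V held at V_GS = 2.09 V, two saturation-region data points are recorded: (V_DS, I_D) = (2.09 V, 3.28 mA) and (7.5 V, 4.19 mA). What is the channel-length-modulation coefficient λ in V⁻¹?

λ = 0.0574 V⁻¹

With V_GS fixed, I_D ∝ (1 + λ V_DS) in saturation, so I_D2/I_D1 = (1 + λ V_DS2)/(1 + λ V_DS1).
4.19/3.28 = 1.277 = (1 + 7.5 λ)/(1 + 2.09 λ).
Solving: λ (I_D1 V_DS2 − I_D2 V_DS1) = I_D2 − I_D1, so λ = (4.19 − 3.28) / (3.28 × 7.5 − 4.19 × 2.09) = 0.91 / 15.8 = 0.0574 V⁻¹.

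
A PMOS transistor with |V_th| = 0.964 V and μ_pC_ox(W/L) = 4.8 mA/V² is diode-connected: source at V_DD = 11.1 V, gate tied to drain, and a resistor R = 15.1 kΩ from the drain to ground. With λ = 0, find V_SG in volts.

V_SG = 1.48 V

With gate tied to drain, V_SG = V_SD ≥ V_SG − |V_th|, so the device is in saturation.
KCL at the drain: ½ k_p (V_SG − |V_th|)² = (V_DD − V_SG)/R.
Let x = V_SG − 0.964. Then 36.2 x² + x − 10.14 = 0, giving x = 0.515 V (positive root), so V_SG = 1.48 V.
I_D = (V_DD − V_SG)/R = (11.1 − 1.48) / 15.1 = 0.637 mA.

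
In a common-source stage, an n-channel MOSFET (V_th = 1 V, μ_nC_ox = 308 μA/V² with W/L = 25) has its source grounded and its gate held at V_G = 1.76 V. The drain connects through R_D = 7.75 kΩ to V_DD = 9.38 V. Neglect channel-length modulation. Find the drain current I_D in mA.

I_D = 1.18 mA

V_GS = V_G = 1.76 V, so V_ov = 1.76 − 1 = 0.76 V.
k_n = μ_nC_ox · (W/L) = 7.7 mA/V².
Assume saturation: I_D = ½ k_n V_ov² = 0.5 × 7.7 × 0.76² = 2.22 mA, giving V_DS = V_DD − I_D R_D = 9.38 − 2.22 × 7.75 = -7.85 V.
But -7.85 V < V_ov = 0.76 V, so the device is actually in triode.
In triode I_D = k_n[V_ov V_DS − ½ V_DS²] and I_D = (V_DD − V_DS)/R_D. Equating: 29.8 V_DS² − 46.35 V_DS + 9.38 = 0, giving V_DS = 0.239 V (the root below V_ov).
I_D = (9.38 − 0.239) / 7.75 = 1.18 mA.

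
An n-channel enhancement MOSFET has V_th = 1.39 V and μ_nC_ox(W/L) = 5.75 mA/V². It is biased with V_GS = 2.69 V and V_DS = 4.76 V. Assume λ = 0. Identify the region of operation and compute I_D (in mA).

Saturation; I_D = 4.86 mA

V_ov = V_GS − V_th = 2.69 − 1.39 = 1.3 V.
Since V_DS = 4.76 V ≥ V_ov = 1.3 V, the device is in saturation.
I_D = ½ k_n V_ov² = 0.5 × 5.75 × 1.3² = 4.86 mA.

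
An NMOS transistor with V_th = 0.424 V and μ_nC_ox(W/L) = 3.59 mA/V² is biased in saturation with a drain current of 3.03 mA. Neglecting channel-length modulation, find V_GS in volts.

In saturation I_D = ½ k_n (V_GS − V_th)², so V_GS − V_th = √(2 I_D / k_n) = √(2 × 3.03 / 3.59) = 1.3 V.
V_GS = 0.424 + 1.3 = 1.72 V.

V_GS = 1.72 V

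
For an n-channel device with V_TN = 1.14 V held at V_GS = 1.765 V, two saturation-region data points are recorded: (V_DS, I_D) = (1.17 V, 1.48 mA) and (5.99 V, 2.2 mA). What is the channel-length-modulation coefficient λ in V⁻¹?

With V_GS fixed, I_D ∝ (1 + λ V_DS) in saturation, so I_D2/I_D1 = (1 + λ V_DS2)/(1 + λ V_DS1).
2.2/1.48 = 1.486 = (1 + 5.99 λ)/(1 + 1.17 λ).
Solving: λ (I_D1 V_DS2 − I_D2 V_DS1) = I_D2 − I_D1, so λ = (2.2 − 1.48) / (1.48 × 5.99 − 2.2 × 1.17) = 0.72 / 6.29 = 0.114 V⁻¹.

λ = 0.114 V⁻¹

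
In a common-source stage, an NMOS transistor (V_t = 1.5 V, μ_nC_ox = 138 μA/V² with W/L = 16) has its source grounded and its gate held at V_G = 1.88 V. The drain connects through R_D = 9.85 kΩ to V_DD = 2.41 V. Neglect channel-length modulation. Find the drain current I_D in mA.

V_GS = V_G = 1.88 V, so V_ov = 1.88 − 1.5 = 0.38 V.
k_n = μ_nC_ox · (W/L) = 2.208 mA/V².
Assume saturation: I_D = ½ k_n V_ov² = 0.5 × 2.208 × 0.38² = 0.159 mA, giving V_DS = V_DD − I_D R_D = 2.41 − 0.159 × 9.85 = 0.84 V.
V_DS = 0.84 V ≥ V_ov = 0.38 V, confirming saturation.

I_D = 0.159 mA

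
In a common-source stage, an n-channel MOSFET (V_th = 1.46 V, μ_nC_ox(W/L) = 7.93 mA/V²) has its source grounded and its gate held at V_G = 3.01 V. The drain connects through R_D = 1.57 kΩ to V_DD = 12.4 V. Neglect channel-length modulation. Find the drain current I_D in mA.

I_D = 7.38 mA

V_GS = V_G = 3.01 V, so V_ov = 3.01 − 1.46 = 1.55 V.
Assume saturation: I_D = ½ k_n V_ov² = 0.5 × 7.93 × 1.55² = 9.53 mA, giving V_DS = V_DD − I_D R_D = 12.4 − 9.53 × 1.57 = -2.56 V.
But -2.56 V < V_ov = 1.55 V, so the device is actually in triode.
In triode I_D = k_n[V_ov V_DS − ½ V_DS²] and I_D = (V_DD − V_DS)/R_D. Equating: 6.23 V_DS² − 20.3 V_DS + 12.4 = 0, giving V_DS = 0.814 V (the root below V_ov).
I_D = (12.4 − 0.814) / 1.57 = 7.38 mA.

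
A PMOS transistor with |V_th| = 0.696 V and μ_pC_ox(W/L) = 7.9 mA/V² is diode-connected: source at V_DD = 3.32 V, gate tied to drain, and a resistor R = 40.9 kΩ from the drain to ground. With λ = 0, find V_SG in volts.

V_SG = 0.820 V

With gate tied to drain, V_SG = V_SD ≥ V_SG − |V_th|, so the device is in saturation.
KCL at the drain: ½ k_p (V_SG − |V_th|)² = (V_DD − V_SG)/R.
Let x = V_SG − 0.696. Then 162 x² + x − 2.624 = 0, giving x = 0.124 V (positive root), so V_SG = 0.82 V.
I_D = (V_DD − V_SG)/R = (3.32 − 0.82) / 40.9 = 0.0611 mA.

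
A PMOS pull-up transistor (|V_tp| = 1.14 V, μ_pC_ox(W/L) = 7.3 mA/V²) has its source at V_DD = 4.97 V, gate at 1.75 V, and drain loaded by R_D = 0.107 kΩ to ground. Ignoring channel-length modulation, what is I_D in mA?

V_SG = V_DD − V_G = 4.97 − 1.75 = 3.22 V, so V_ov = 3.22 − 1.14 = 2.08 V.
Assume saturation: I_D = ½ k_p V_ov² = 0.5 × 7.3 × 2.08² = 15.8 mA, giving V_SD = V_DD − I_D R_D = 4.97 − 15.8 × 0.107 = 3.28 V.
V_SD = 3.28 V ≥ V_ov = 2.08 V, confirming saturation.

I_D = 15.8 mA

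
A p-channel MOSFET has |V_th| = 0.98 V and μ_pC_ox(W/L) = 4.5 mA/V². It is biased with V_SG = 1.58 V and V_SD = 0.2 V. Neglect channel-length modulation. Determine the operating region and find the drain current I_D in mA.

V_ov = V_SG − |V_th| = 1.58 − 0.98 = 0.6 V.
Since V_SD = 0.2 V < V_ov = 0.6 V, the device is in the triode region.
I_D = k_p [V_ov · V_SD − ½ V_SD²] = 4.5 × [0.6 × 0.2 − 0.5 × 0.2²] = 0.45 mA.

Triode; I_D = 0.450 mA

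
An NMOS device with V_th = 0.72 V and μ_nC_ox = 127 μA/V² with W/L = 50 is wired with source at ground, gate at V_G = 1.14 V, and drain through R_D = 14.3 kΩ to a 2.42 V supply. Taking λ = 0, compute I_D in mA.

I_D = 0.165 mA

V_GS = V_G = 1.14 V, so V_ov = 1.14 − 0.72 = 0.42 V.
k_n = μ_nC_ox · (W/L) = 6.35 mA/V².
Assume saturation: I_D = ½ k_n V_ov² = 0.5 × 6.35 × 0.42² = 0.56 mA, giving V_DS = V_DD − I_D R_D = 2.42 − 0.56 × 14.3 = -5.59 V.
But -5.59 V < V_ov = 0.42 V, so the device is actually in triode.
In triode I_D = k_n[V_ov V_DS − ½ V_DS²] and I_D = (V_DD − V_DS)/R_D. Equating: 45.4 V_DS² − 39.14 V_DS + 2.42 = 0, giving V_DS = 0.067 V (the root below V_ov).
I_D = (2.42 − 0.067) / 14.3 = 0.165 mA.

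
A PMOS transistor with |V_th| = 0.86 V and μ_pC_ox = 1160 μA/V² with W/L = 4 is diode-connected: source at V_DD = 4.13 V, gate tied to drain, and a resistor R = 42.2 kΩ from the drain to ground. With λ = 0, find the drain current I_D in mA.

I_D = 0.0733 mA

With gate tied to drain, V_SG = V_SD ≥ V_SG − |V_th|, so the device is in saturation.
k_p = μ_pC_ox · (W/L) = 4.64 mA/V².
KCL at the drain: ½ k_p (V_SG − |V_th|)² = (V_DD − V_SG)/R.
Let x = V_SG − 0.86. Then 97.9 x² + x − 3.27 = 0, giving x = 0.178 V (positive root), so V_SG = 1.04 V.
I_D = (V_DD − V_SG)/R = (4.13 − 1.04) / 42.2 = 0.0733 mA.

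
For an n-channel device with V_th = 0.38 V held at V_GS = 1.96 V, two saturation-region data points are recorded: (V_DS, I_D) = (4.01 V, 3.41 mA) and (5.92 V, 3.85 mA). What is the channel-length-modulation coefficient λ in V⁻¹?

With V_GS fixed, I_D ∝ (1 + λ V_DS) in saturation, so I_D2/I_D1 = (1 + λ V_DS2)/(1 + λ V_DS1).
3.85/3.41 = 1.129 = (1 + 5.92 λ)/(1 + 4.01 λ).
Solving: λ (I_D1 V_DS2 − I_D2 V_DS1) = I_D2 − I_D1, so λ = (3.85 − 3.41) / (3.41 × 5.92 − 3.85 × 4.01) = 0.44 / 4.75 = 0.0927 V⁻¹.

λ = 0.0927 V⁻¹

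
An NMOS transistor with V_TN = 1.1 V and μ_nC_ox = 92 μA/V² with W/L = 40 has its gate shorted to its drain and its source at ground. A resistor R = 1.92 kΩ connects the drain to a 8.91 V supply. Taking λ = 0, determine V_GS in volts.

V_GS = 2.45 V

With gate tied to drain, V_GS = V_DS ≥ V_GS − V_TN, so the device is in saturation.
k_n = μ_nC_ox · (W/L) = 3.68 mA/V².
KCL at the drain: ½ k_n (V_GS − V_TN)² = (V_DD − V_GS)/R.
Let x = V_GS − 1.1. Then 3.53 x² + x − 7.81 = 0, giving x = 1.35 V (positive root), so V_GS = 2.45 V.
I_D = (V_DD − V_GS)/R = (8.91 − 2.45) / 1.92 = 3.36 mA.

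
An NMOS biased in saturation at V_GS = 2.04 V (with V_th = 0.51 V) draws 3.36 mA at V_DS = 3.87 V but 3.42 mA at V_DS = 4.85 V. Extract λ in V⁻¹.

λ = 0.0196 V⁻¹

With V_GS fixed, I_D ∝ (1 + λ V_DS) in saturation, so I_D2/I_D1 = (1 + λ V_DS2)/(1 + λ V_DS1).
3.42/3.36 = 1.018 = (1 + 4.85 λ)/(1 + 3.87 λ).
Solving: λ (I_D1 V_DS2 − I_D2 V_DS1) = I_D2 − I_D1, so λ = (3.42 − 3.36) / (3.36 × 4.85 − 3.42 × 3.87) = 0.06 / 3.06 = 0.0196 V⁻¹.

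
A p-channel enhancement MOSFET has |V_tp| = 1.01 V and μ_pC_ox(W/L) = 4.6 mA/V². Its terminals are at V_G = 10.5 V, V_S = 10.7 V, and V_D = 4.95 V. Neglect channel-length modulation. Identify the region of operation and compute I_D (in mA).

V_SG = V_S − V_G = 10.7 − 10.5 = 0.2 V; V_SD = V_S − V_D = 10.7 − 4.95 = 5.75 V.
V_SG = 0.2 V < |V_tp| = 1.01 V, so the transistor is in cutoff.

Cutoff; I_D = 0 mA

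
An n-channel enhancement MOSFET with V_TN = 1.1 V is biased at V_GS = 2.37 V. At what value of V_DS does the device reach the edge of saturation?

V_DS,sat = 1.27 V

The boundary between triode and saturation is V_DS = V_GS − V_TN = V_ov.
V_ov = 2.37 − 1.1 = 1.27 V.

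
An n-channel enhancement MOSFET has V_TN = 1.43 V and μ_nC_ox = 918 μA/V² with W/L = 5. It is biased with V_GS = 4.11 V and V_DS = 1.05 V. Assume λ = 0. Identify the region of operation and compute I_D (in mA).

Triode; I_D = 10.4 mA

k_n = μ_nC_ox · (W/L) = 4.59 mA/V².
V_ov = V_GS − V_TN = 4.11 − 1.43 = 2.68 V.
Since V_DS = 1.05 V < V_ov = 2.68 V, the device is in the triode region.
I_D = k_n [V_ov · V_DS − ½ V_DS²] = 4.59 × [2.68 × 1.05 − 0.5 × 1.05²] = 10.4 mA.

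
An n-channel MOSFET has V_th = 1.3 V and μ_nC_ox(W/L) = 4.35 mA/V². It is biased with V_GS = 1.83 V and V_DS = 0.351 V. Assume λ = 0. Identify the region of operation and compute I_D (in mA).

Triode; I_D = 0.541 mA

V_ov = V_GS − V_th = 1.83 − 1.3 = 0.53 V.
Since V_DS = 0.351 V < V_ov = 0.53 V, the device is in the triode region.
I_D = k_n [V_ov · V_DS − ½ V_DS²] = 4.35 × [0.53 × 0.351 − 0.5 × 0.351²] = 0.541 mA.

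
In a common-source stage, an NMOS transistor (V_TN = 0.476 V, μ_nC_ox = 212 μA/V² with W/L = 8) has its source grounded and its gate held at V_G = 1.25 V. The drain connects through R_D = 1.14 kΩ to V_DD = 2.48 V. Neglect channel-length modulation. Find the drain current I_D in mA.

I_D = 0.508 mA

V_GS = V_G = 1.25 V, so V_ov = 1.25 − 0.476 = 0.774 V.
k_n = μ_nC_ox · (W/L) = 1.696 mA/V².
Assume saturation: I_D = ½ k_n V_ov² = 0.5 × 1.696 × 0.774² = 0.508 mA, giving V_DS = V_DD − I_D R_D = 2.48 − 0.508 × 1.14 = 1.9 V.
V_DS = 1.9 V ≥ V_ov = 0.774 V, confirming saturation.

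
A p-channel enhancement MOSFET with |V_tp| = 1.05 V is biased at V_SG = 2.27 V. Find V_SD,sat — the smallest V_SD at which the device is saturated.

V_SD,sat = 1.22 V

The boundary between triode and saturation is V_SD = V_SG − |V_tp| = V_ov.
V_ov = 2.27 − 1.05 = 1.22 V.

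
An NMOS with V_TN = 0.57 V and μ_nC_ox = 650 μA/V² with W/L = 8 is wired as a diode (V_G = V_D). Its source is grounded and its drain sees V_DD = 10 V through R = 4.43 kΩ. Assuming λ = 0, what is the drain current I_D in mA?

With gate tied to drain, V_GS = V_DS ≥ V_GS − V_TN, so the device is in saturation.
k_n = μ_nC_ox · (W/L) = 5.2 mA/V².
KCL at the drain: ½ k_n (V_GS − V_TN)² = (V_DD − V_GS)/R.
Let x = V_GS − 0.57. Then 11.5 x² + x − 9.43 = 0, giving x = 0.862 V (positive root), so V_GS = 1.43 V.
I_D = (V_DD − V_GS)/R = (10 − 1.43) / 4.43 = 1.93 mA.

I_D = 1.93 mA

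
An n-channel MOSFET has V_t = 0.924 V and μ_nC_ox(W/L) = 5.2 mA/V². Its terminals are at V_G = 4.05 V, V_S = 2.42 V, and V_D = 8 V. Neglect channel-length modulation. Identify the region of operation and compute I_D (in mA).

Saturation; I_D = 1.30 mA

V_GS = V_G − V_S = 4.05 − 2.42 = 1.63 V; V_DS = V_D − V_S = 8 − 2.42 = 5.58 V.
V_ov = V_GS − V_t = 1.63 − 0.924 = 0.706 V.
Since V_DS = 5.58 V ≥ V_ov = 0.706 V, the device is in saturation.
I_D = ½ k_n V_ov² = 0.5 × 5.2 × 0.706² = 1.3 mA.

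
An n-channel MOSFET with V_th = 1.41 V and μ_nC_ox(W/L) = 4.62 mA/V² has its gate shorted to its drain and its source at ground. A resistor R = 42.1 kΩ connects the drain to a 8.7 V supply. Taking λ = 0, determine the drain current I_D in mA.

I_D = 0.167 mA

With gate tied to drain, V_GS = V_DS ≥ V_GS − V_th, so the device is in saturation.
KCL at the drain: ½ k_n (V_GS − V_th)² = (V_DD − V_GS)/R.
Let x = V_GS − 1.41. Then 97.3 x² + x − 7.29 = 0, giving x = 0.269 V (positive root), so V_GS = 1.68 V.
I_D = (V_DD − V_GS)/R = (8.7 − 1.68) / 42.1 = 0.167 mA.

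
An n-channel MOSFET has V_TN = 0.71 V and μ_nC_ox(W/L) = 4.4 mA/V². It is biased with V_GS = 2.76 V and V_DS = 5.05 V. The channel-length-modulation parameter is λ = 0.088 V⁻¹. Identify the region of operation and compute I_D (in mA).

Saturation; I_D = 13.4 mA

V_ov = V_GS − V_TN = 2.76 − 0.71 = 2.05 V.
Since V_DS = 5.05 V ≥ V_ov = 2.05 V, the device is in saturation.
I_D = ½ k_n V_ov² (1 + λ V_DS) = 0.5 × 4.4 × 2.05² × (1 + 0.088 × 5.05) = 13.4 mA.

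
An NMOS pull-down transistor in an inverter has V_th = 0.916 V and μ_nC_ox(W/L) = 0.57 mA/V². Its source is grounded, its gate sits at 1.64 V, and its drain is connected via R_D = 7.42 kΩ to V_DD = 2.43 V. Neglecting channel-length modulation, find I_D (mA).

V_GS = V_G = 1.64 V, so V_ov = 1.64 − 0.916 = 0.724 V.
Assume saturation: I_D = ½ k_n V_ov² = 0.5 × 0.57 × 0.724² = 0.149 mA, giving V_DS = V_DD − I_D R_D = 2.43 − 0.149 × 7.42 = 1.32 V.
V_DS = 1.32 V ≥ V_ov = 0.724 V, confirming saturation.

I_D = 0.149 mA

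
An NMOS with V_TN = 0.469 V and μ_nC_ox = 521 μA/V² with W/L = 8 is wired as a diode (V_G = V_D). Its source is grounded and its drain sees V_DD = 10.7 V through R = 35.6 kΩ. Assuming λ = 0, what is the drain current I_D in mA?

With gate tied to drain, V_GS = V_DS ≥ V_GS − V_TN, so the device is in saturation.
k_n = μ_nC_ox · (W/L) = 4.168 mA/V².
KCL at the drain: ½ k_n (V_GS − V_TN)² = (V_DD − V_GS)/R.
Let x = V_GS − 0.469. Then 74.2 x² + x − 10.23 = 0, giving x = 0.365 V (positive root), so V_GS = 0.834 V.
I_D = (V_DD − V_GS)/R = (10.7 − 0.834) / 35.6 = 0.277 mA.

I_D = 0.277 mA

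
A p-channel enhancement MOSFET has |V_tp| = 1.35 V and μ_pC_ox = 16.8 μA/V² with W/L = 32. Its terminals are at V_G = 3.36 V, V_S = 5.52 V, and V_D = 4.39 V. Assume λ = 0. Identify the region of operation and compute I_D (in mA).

V_SG = V_S − V_G = 5.52 − 3.36 = 2.16 V; V_SD = V_S − V_D = 5.52 − 4.39 = 1.13 V.
k_p = μ_pC_ox · (W/L) = 0.5376 mA/V².
V_ov = V_SG − |V_tp| = 2.16 − 1.35 = 0.81 V.
Since V_SD = 1.13 V ≥ V_ov = 0.81 V, the device is in saturation.
I_D = ½ k_p V_ov² = 0.5 × 0.5376 × 0.81² = 0.176 mA.

Saturation; I_D = 0.176 mA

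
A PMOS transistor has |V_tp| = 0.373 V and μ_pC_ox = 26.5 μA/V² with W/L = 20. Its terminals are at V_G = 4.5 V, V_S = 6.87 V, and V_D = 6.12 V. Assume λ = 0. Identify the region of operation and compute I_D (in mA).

V_SG = V_S − V_G = 6.87 − 4.5 = 2.37 V; V_SD = V_S − V_D = 6.87 − 6.12 = 0.75 V.
k_p = μ_pC_ox · (W/L) = 0.53 mA/V².
V_ov = V_SG − |V_tp| = 2.37 − 0.373 = 2 V.
Since V_SD = 0.75 V < V_ov = 2 V, the device is in the triode region.
I_D = k_p [V_ov · V_SD − ½ V_SD²] = 0.53 × [2 × 0.75 − 0.5 × 0.75²] = 0.645 mA.

Triode; I_D = 0.645 mA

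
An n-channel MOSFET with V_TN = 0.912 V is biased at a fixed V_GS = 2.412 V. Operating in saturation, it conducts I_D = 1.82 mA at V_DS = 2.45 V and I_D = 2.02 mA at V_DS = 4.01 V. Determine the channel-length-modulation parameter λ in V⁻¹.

With V_GS fixed, I_D ∝ (1 + λ V_DS) in saturation, so I_D2/I_D1 = (1 + λ V_DS2)/(1 + λ V_DS1).
2.02/1.82 = 1.11 = (1 + 4.01 λ)/(1 + 2.45 λ).
Solving: λ (I_D1 V_DS2 − I_D2 V_DS1) = I_D2 − I_D1, so λ = (2.02 − 1.82) / (1.82 × 4.01 − 2.02 × 2.45) = 0.2 / 2.35 = 0.0851 V⁻¹.

λ = 0.0851 V⁻¹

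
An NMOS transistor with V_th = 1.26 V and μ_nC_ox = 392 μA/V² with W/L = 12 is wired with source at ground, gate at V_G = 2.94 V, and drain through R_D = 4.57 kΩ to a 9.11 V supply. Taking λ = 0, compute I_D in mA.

I_D = 1.94 mA

V_GS = V_G = 2.94 V, so V_ov = 2.94 − 1.26 = 1.68 V.
k_n = μ_nC_ox · (W/L) = 4.704 mA/V².
Assume saturation: I_D = ½ k_n V_ov² = 0.5 × 4.704 × 1.68² = 6.64 mA, giving V_DS = V_DD − I_D R_D = 9.11 − 6.64 × 4.57 = -21.2 V.
But -21.2 V < V_ov = 1.68 V, so the device is actually in triode.
In triode I_D = k_n[V_ov V_DS − ½ V_DS²] and I_D = (V_DD − V_DS)/R_D. Equating: 10.7 V_DS² − 37.12 V_DS + 9.11 = 0, giving V_DS = 0.266 V (the root below V_ov).
I_D = (9.11 − 0.266) / 4.57 = 1.94 mA.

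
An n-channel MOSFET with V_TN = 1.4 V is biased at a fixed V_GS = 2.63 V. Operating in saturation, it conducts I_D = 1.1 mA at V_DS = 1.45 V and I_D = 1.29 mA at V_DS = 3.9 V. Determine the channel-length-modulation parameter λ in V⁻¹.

With V_GS fixed, I_D ∝ (1 + λ V_DS) in saturation, so I_D2/I_D1 = (1 + λ V_DS2)/(1 + λ V_DS1).
1.29/1.1 = 1.173 = (1 + 3.9 λ)/(1 + 1.45 λ).
Solving: λ (I_D1 V_DS2 − I_D2 V_DS1) = I_D2 − I_D1, so λ = (1.29 − 1.1) / (1.1 × 3.9 − 1.29 × 1.45) = 0.19 / 2.42 = 0.0785 V⁻¹.

λ = 0.0785 V⁻¹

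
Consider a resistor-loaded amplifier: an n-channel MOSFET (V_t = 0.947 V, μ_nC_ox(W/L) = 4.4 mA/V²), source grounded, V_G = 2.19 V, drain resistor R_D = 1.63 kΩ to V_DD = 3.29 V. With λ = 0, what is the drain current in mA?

V_GS = V_G = 2.19 V, so V_ov = 2.19 − 0.947 = 1.24 V.
Assume saturation: I_D = ½ k_n V_ov² = 0.5 × 4.4 × 1.24² = 3.4 mA, giving V_DS = V_DD − I_D R_D = 3.29 − 3.4 × 1.63 = -2.25 V.
But -2.25 V < V_ov = 1.24 V, so the device is actually in triode.
In triode I_D = k_n[V_ov V_DS − ½ V_DS²] and I_D = (V_DD − V_DS)/R_D. Equating: 3.59 V_DS² − 9.915 V_DS + 3.29 = 0, giving V_DS = 0.386 V (the root below V_ov).
I_D = (3.29 − 0.386) / 1.63 = 1.78 mA.

I_D = 1.78 mA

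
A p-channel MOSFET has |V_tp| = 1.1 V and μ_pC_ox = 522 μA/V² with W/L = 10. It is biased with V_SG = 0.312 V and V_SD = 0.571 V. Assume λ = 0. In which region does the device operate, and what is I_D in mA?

Cutoff; I_D = 0 mA

V_SG = 0.312 V < |V_tp| = 1.1 V, so the transistor is in cutoff.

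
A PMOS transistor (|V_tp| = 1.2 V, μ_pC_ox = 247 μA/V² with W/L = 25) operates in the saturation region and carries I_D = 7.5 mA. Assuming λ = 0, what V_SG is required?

V_SG = 2.76 V

k_p = μ_pC_ox · (W/L) = 6.175 mA/V².
In saturation I_D = ½ k_p (V_SG − |V_tp|)², so V_SG − |V_tp| = √(2 I_D / k_p) = √(2 × 7.5 / 6.175) = 1.56 V.
V_SG = 1.2 + 1.56 = 2.76 V.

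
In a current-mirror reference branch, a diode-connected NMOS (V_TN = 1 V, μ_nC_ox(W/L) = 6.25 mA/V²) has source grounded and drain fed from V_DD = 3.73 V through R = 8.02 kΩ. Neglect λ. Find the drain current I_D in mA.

I_D = 0.302 mA

With gate tied to drain, V_GS = V_DS ≥ V_GS − V_TN, so the device is in saturation.
KCL at the drain: ½ k_n (V_GS − V_TN)² = (V_DD − V_GS)/R.
Let x = V_GS − 1. Then 25.1 x² + x − 2.73 = 0, giving x = 0.311 V (positive root), so V_GS = 1.31 V.
I_D = (V_DD − V_GS)/R = (3.73 − 1.31) / 8.02 = 0.302 mA.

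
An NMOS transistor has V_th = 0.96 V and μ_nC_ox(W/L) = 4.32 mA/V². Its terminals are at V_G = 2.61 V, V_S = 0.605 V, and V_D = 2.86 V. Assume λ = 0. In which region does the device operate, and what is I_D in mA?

V_GS = V_G − V_S = 2.61 − 0.605 = 2 V; V_DS = V_D − V_S = 2.86 − 0.605 = 2.25 V.
V_ov = V_GS − V_th = 2 − 0.96 = 1.04 V.
Since V_DS = 2.25 V ≥ V_ov = 1.04 V, the device is in saturation.
I_D = ½ k_n V_ov² = 0.5 × 4.32 × 1.04² = 2.36 mA.

Saturation; I_D = 2.36 mA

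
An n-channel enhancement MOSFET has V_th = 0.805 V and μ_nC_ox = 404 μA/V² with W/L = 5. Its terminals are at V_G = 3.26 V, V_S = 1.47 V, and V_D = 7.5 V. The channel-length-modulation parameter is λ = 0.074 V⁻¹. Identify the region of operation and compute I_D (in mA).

V_GS = V_G − V_S = 3.26 − 1.47 = 1.79 V; V_DS = V_D − V_S = 7.5 − 1.47 = 6.03 V.
k_n = μ_nC_ox · (W/L) = 2.02 mA/V².
V_ov = V_GS − V_th = 1.79 − 0.805 = 0.985 V.
Since V_DS = 6.03 V ≥ V_ov = 0.985 V, the device is in saturation.
I_D = ½ k_n V_ov² (1 + λ V_DS) = 0.5 × 2.02 × 0.985² × (1 + 0.074 × 6.03) = 1.42 mA.

Saturation; I_D = 1.42 mA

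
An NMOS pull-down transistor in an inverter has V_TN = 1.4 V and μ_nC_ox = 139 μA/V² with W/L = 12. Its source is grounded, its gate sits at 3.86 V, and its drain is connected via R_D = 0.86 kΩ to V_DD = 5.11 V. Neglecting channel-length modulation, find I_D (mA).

I_D = 4.23 mA

V_GS = V_G = 3.86 V, so V_ov = 3.86 − 1.4 = 2.46 V.
k_n = μ_nC_ox · (W/L) = 1.668 mA/V².
Assume saturation: I_D = ½ k_n V_ov² = 0.5 × 1.668 × 2.46² = 5.05 mA, giving V_DS = V_DD − I_D R_D = 5.11 − 5.05 × 0.86 = 0.77 V.
But 0.77 V < V_ov = 2.46 V, so the device is actually in triode.
In triode I_D = k_n[V_ov V_DS − ½ V_DS²] and I_D = (V_DD − V_DS)/R_D. Equating: 0.717 V_DS² − 4.529 V_DS + 5.11 = 0, giving V_DS = 1.47 V (the root below V_ov).
I_D = (5.11 − 1.47) / 0.86 = 4.23 mA.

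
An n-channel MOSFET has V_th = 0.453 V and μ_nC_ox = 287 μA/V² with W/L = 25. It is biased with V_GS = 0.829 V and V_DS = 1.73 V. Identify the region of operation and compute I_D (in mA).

Saturation; I_D = 0.507 mA

k_n = μ_nC_ox · (W/L) = 7.175 mA/V².
V_ov = V_GS − V_th = 0.829 − 0.453 = 0.376 V.
Since V_DS = 1.73 V ≥ V_ov = 0.376 V, the device is in saturation.
I_D = ½ k_n V_ov² = 0.5 × 7.175 × 0.376² = 0.507 mA.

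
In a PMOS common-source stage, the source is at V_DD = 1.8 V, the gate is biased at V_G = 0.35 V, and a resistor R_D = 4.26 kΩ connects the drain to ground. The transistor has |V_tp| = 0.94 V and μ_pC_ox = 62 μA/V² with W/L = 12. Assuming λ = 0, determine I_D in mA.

I_D = 0.0968 mA

V_SG = V_DD − V_G = 1.8 − 0.35 = 1.45 V, so V_ov = 1.45 − 0.94 = 0.51 V.
k_p = μ_pC_ox · (W/L) = 0.744 mA/V².
Assume saturation: I_D = ½ k_p V_ov² = 0.5 × 0.744 × 0.51² = 0.0968 mA, giving V_SD = V_DD − I_D R_D = 1.8 − 0.0968 × 4.26 = 1.39 V.
V_SD = 1.39 V ≥ V_ov = 0.51 V, confirming saturation.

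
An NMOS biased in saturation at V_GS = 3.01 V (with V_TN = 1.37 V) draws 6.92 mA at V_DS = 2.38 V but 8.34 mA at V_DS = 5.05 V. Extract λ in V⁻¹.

λ = 0.0941 V⁻¹

With V_GS fixed, I_D ∝ (1 + λ V_DS) in saturation, so I_D2/I_D1 = (1 + λ V_DS2)/(1 + λ V_DS1).
8.34/6.92 = 1.205 = (1 + 5.05 λ)/(1 + 2.38 λ).
Solving: λ (I_D1 V_DS2 − I_D2 V_DS1) = I_D2 − I_D1, so λ = (8.34 − 6.92) / (6.92 × 5.05 − 8.34 × 2.38) = 1.42 / 15.1 = 0.0941 V⁻¹.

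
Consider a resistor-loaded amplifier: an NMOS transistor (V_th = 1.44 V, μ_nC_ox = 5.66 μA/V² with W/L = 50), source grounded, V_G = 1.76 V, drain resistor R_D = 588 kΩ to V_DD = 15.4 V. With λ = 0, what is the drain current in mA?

I_D = 0.0145 mA

V_GS = V_G = 1.76 V, so V_ov = 1.76 − 1.44 = 0.32 V.
k_n = μ_nC_ox · (W/L) = 0.283 mA/V².
Assume saturation: I_D = ½ k_n V_ov² = 0.5 × 0.283 × 0.32² = 0.0145 mA, giving V_DS = V_DD − I_D R_D = 15.4 − 0.0145 × 588 = 6.88 V.
V_DS = 6.88 V ≥ V_ov = 0.32 V, confirming saturation.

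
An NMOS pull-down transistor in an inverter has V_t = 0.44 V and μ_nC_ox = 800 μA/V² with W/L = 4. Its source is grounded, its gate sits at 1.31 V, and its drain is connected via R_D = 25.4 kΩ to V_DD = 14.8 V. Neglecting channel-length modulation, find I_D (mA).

V_GS = V_G = 1.31 V, so V_ov = 1.31 − 0.44 = 0.87 V.
k_n = μ_nC_ox · (W/L) = 3.2 mA/V².
Assume saturation: I_D = ½ k_n V_ov² = 0.5 × 3.2 × 0.87² = 1.21 mA, giving V_DS = V_DD − I_D R_D = 14.8 − 1.21 × 25.4 = -16 V.
But -16 V < V_ov = 0.87 V, so the device is actually in triode.
In triode I_D = k_n[V_ov V_DS − ½ V_DS²] and I_D = (V_DD − V_DS)/R_D. Equating: 40.6 V_DS² − 71.71 V_DS + 14.8 = 0, giving V_DS = 0.239 V (the root below V_ov).
I_D = (14.8 − 0.239) / 25.4 = 0.573 mA.

I_D = 0.573 mA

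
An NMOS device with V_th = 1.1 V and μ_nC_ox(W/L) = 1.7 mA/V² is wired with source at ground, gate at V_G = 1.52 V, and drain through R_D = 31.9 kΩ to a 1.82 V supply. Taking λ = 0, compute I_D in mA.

V_GS = V_G = 1.52 V, so V_ov = 1.52 − 1.1 = 0.42 V.
Assume saturation: I_D = ½ k_n V_ov² = 0.5 × 1.7 × 0.42² = 0.15 mA, giving V_DS = V_DD − I_D R_D = 1.82 − 0.15 × 31.9 = -2.96 V.
But -2.96 V < V_ov = 0.42 V, so the device is actually in triode.
In triode I_D = k_n[V_ov V_DS − ½ V_DS²] and I_D = (V_DD − V_DS)/R_D. Equating: 27.1 V_DS² − 23.78 V_DS + 1.82 = 0, giving V_DS = 0.0847 V (the root below V_ov).
I_D = (1.82 − 0.0847) / 31.9 = 0.0544 mA.

I_D = 0.0544 mA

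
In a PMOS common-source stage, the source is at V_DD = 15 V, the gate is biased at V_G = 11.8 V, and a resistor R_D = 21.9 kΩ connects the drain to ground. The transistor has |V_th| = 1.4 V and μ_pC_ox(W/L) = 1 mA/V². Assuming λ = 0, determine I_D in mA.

V_SG = V_DD − V_G = 15 − 11.8 = 3.2 V, so V_ov = 3.2 − 1.4 = 1.8 V.
Assume saturation: I_D = ½ k_p V_ov² = 0.5 × 1 × 1.8² = 1.62 mA, giving V_SD = V_DD − I_D R_D = 15 − 1.62 × 21.9 = -20.5 V.
But -20.5 V < V_ov = 1.8 V, so the device is actually in triode.
In triode I_D = k_p[V_ov V_SD − ½ V_SD²] and I_D = (V_DD − V_SD)/R_D. Equating: 10.9 V_SD² − 40.42 V_SD + 15 = 0, giving V_SD = 0.419 V (the root below V_ov).
I_D = (15 − 0.419) / 21.9 = 0.666 mA.

I_D = 0.666 mA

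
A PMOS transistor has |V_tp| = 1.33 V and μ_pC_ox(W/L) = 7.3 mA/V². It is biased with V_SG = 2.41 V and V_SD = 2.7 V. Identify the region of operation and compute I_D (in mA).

Saturation; I_D = 4.26 mA

V_ov = V_SG − |V_tp| = 2.41 − 1.33 = 1.08 V.
Since V_SD = 2.7 V ≥ V_ov = 1.08 V, the device is in saturation.
I_D = ½ k_p V_ov² = 0.5 × 7.3 × 1.08² = 4.26 mA.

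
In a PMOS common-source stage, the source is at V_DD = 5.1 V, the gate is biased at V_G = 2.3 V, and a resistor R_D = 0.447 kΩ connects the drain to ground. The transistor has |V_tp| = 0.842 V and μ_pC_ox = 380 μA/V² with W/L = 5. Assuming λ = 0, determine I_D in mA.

I_D = 3.64 mA

V_SG = V_DD − V_G = 5.1 − 2.3 = 2.8 V, so V_ov = 2.8 − 0.842 = 1.96 V.
k_p = μ_pC_ox · (W/L) = 1.9 mA/V².
Assume saturation: I_D = ½ k_p V_ov² = 0.5 × 1.9 × 1.96² = 3.64 mA, giving V_SD = V_DD − I_D R_D = 5.1 − 3.64 × 0.447 = 3.47 V.
V_SD = 3.47 V ≥ V_ov = 1.96 V, confirming saturation.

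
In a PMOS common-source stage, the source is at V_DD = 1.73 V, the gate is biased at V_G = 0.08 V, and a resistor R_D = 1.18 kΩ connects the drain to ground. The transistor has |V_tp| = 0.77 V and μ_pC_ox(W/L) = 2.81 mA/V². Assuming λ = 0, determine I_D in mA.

V_SG = V_DD − V_G = 1.73 − 0.08 = 1.65 V, so V_ov = 1.65 − 0.77 = 0.88 V.
Assume saturation: I_D = ½ k_p V_ov² = 0.5 × 2.81 × 0.88² = 1.09 mA, giving V_SD = V_DD − I_D R_D = 1.73 − 1.09 × 1.18 = 0.446 V.
But 0.446 V < V_ov = 0.88 V, so the device is actually in triode.
In triode I_D = k_p[V_ov V_SD − ½ V_SD²] and I_D = (V_DD − V_SD)/R_D. Equating: 1.66 V_SD² − 3.918 V_SD + 1.73 = 0, giving V_SD = 0.588 V (the root below V_ov).
I_D = (1.73 − 0.588) / 1.18 = 0.968 mA.

I_D = 0.968 mA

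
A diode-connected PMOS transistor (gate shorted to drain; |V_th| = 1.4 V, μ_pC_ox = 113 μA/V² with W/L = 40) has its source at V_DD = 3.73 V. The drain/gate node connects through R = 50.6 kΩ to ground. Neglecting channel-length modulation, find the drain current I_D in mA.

I_D = 0.0433 mA

With gate tied to drain, V_SG = V_SD ≥ V_SG − |V_th|, so the device is in saturation.
k_p = μ_pC_ox · (W/L) = 4.52 mA/V².
KCL at the drain: ½ k_p (V_SG − |V_th|)² = (V_DD − V_SG)/R.
Let x = V_SG − 1.4. Then 114 x² + x − 2.33 = 0, giving x = 0.138 V (positive root), so V_SG = 1.54 V.
I_D = (V_DD − V_SG)/R = (3.73 − 1.54) / 50.6 = 0.0433 mA.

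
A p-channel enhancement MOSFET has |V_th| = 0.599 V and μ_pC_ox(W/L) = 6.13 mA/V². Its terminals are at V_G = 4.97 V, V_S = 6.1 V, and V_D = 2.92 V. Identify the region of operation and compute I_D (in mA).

Saturation; I_D = 0.864 mA

V_SG = V_S − V_G = 6.1 − 4.97 = 1.13 V; V_SD = V_S − V_D = 6.1 − 2.92 = 3.18 V.
V_ov = V_SG − |V_th| = 1.13 − 0.599 = 0.531 V.
Since V_SD = 3.18 V ≥ V_ov = 0.531 V, the device is in saturation.
I_D = ½ k_p V_ov² = 0.5 × 6.13 × 0.531² = 0.864 mA.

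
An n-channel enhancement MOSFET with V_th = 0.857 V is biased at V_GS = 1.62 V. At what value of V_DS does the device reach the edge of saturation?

The boundary between triode and saturation is V_DS = V_GS − V_th = V_ov.
V_ov = 1.62 − 0.857 = 0.763 V.

V_DS,sat = 0.763 V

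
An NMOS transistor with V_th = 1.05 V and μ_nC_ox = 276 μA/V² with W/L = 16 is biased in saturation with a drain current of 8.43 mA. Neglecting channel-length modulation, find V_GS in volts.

k_n = μ_nC_ox · (W/L) = 4.416 mA/V².
In saturation I_D = ½ k_n (V_GS − V_th)², so V_GS − V_th = √(2 I_D / k_n) = √(2 × 8.43 / 4.416) = 1.95 V.
V_GS = 1.05 + 1.95 = 3 V.

V_GS = 3.00 V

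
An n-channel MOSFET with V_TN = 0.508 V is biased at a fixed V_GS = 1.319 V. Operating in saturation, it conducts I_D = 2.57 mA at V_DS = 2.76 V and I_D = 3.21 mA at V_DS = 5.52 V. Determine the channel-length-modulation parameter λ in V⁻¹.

With V_GS fixed, I_D ∝ (1 + λ V_DS) in saturation, so I_D2/I_D1 = (1 + λ V_DS2)/(1 + λ V_DS1).
3.21/2.57 = 1.249 = (1 + 5.52 λ)/(1 + 2.76 λ).
Solving: λ (I_D1 V_DS2 − I_D2 V_DS1) = I_D2 − I_D1, so λ = (3.21 − 2.57) / (2.57 × 5.52 − 3.21 × 2.76) = 0.64 / 5.33 = 0.12 V⁻¹.

λ = 0.120 V⁻¹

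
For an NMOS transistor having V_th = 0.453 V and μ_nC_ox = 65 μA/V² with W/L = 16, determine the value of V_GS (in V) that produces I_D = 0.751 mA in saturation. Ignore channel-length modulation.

V_GS = 1.65 V

k_n = μ_nC_ox · (W/L) = 1.04 mA/V².
In saturation I_D = ½ k_n (V_GS − V_th)², so V_GS − V_th = √(2 I_D / k_n) = √(2 × 0.751 / 1.04) = 1.2 V.
V_GS = 0.453 + 1.2 = 1.65 V.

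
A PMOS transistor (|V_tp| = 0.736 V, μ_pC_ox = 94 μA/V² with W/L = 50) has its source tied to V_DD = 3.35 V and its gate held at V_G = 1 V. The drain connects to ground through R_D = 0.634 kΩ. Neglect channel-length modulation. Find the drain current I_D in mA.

I_D = 4.17 mA

V_SG = V_DD − V_G = 3.35 − 1 = 2.35 V, so V_ov = 2.35 − 0.736 = 1.61 V.
k_p = μ_pC_ox · (W/L) = 4.7 mA/V².
Assume saturation: I_D = ½ k_p V_ov² = 0.5 × 4.7 × 1.61² = 6.12 mA, giving V_SD = V_DD − I_D R_D = 3.35 − 6.12 × 0.634 = -0.531 V.
But -0.531 V < V_ov = 1.61 V, so the device is actually in triode.
In triode I_D = k_p[V_ov V_SD − ½ V_SD²] and I_D = (V_DD − V_SD)/R_D. Equating: 1.49 V_SD² − 5.809 V_SD + 3.35 = 0, giving V_SD = 0.704 V (the root below V_ov).
I_D = (3.35 − 0.704) / 0.634 = 4.17 mA.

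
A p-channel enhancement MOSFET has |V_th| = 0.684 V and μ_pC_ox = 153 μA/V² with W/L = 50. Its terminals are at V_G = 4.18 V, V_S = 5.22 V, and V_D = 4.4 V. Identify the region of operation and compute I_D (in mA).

V_SG = V_S − V_G = 5.22 − 4.18 = 1.04 V; V_SD = V_S − V_D = 5.22 − 4.4 = 0.82 V.
k_p = μ_pC_ox · (W/L) = 7.65 mA/V².
V_ov = V_SG − |V_th| = 1.04 − 0.684 = 0.356 V.
Since V_SD = 0.82 V ≥ V_ov = 0.356 V, the device is in saturation.
I_D = ½ k_p V_ov² = 0.5 × 7.65 × 0.356² = 0.485 mA.

Saturation; I_D = 0.485 mA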